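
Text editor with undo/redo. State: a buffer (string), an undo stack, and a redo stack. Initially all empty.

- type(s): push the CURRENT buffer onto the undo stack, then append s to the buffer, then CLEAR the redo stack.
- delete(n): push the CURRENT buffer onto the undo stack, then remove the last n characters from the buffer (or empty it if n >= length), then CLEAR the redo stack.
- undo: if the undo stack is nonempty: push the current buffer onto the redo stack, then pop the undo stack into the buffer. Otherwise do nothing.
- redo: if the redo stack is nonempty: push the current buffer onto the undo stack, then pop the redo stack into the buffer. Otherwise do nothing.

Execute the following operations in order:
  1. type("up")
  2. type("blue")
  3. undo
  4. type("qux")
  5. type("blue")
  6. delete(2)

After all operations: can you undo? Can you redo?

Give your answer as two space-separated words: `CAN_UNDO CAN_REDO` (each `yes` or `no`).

After op 1 (type): buf='up' undo_depth=1 redo_depth=0
After op 2 (type): buf='upblue' undo_depth=2 redo_depth=0
After op 3 (undo): buf='up' undo_depth=1 redo_depth=1
After op 4 (type): buf='upqux' undo_depth=2 redo_depth=0
After op 5 (type): buf='upquxblue' undo_depth=3 redo_depth=0
After op 6 (delete): buf='upquxbl' undo_depth=4 redo_depth=0

Answer: yes no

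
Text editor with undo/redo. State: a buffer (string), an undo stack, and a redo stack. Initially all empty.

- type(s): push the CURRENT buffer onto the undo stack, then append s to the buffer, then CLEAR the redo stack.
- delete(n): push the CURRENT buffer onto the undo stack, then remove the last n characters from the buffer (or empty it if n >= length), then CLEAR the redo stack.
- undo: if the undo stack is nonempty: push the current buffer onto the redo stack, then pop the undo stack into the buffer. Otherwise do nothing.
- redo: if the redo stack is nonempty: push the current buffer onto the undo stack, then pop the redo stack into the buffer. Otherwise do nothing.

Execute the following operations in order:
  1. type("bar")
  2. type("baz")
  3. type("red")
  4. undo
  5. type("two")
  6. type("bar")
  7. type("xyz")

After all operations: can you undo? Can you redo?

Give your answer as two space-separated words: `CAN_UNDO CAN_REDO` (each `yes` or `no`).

After op 1 (type): buf='bar' undo_depth=1 redo_depth=0
After op 2 (type): buf='barbaz' undo_depth=2 redo_depth=0
After op 3 (type): buf='barbazred' undo_depth=3 redo_depth=0
After op 4 (undo): buf='barbaz' undo_depth=2 redo_depth=1
After op 5 (type): buf='barbaztwo' undo_depth=3 redo_depth=0
After op 6 (type): buf='barbaztwobar' undo_depth=4 redo_depth=0
After op 7 (type): buf='barbaztwobarxyz' undo_depth=5 redo_depth=0

Answer: yes no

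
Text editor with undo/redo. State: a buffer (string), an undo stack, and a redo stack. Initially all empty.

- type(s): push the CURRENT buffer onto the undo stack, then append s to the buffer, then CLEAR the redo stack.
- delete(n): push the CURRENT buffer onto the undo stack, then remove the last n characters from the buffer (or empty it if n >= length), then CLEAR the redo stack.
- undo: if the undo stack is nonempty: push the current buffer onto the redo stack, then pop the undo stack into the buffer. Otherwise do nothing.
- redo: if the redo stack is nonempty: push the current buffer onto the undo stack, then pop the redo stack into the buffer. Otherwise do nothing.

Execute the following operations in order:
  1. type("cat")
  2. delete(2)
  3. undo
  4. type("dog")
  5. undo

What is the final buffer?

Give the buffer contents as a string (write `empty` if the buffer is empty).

After op 1 (type): buf='cat' undo_depth=1 redo_depth=0
After op 2 (delete): buf='c' undo_depth=2 redo_depth=0
After op 3 (undo): buf='cat' undo_depth=1 redo_depth=1
After op 4 (type): buf='catdog' undo_depth=2 redo_depth=0
After op 5 (undo): buf='cat' undo_depth=1 redo_depth=1

Answer: cat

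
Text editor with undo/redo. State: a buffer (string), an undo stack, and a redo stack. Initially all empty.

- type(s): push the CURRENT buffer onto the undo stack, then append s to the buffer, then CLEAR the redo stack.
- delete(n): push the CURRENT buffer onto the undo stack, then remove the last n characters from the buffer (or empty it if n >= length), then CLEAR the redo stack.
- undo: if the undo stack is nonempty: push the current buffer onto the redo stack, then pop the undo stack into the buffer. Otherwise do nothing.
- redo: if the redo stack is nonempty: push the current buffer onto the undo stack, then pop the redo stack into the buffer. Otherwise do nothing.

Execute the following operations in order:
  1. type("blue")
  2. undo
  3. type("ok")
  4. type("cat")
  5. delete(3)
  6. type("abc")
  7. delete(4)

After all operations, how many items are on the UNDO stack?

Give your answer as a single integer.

Answer: 5

Derivation:
After op 1 (type): buf='blue' undo_depth=1 redo_depth=0
After op 2 (undo): buf='(empty)' undo_depth=0 redo_depth=1
After op 3 (type): buf='ok' undo_depth=1 redo_depth=0
After op 4 (type): buf='okcat' undo_depth=2 redo_depth=0
After op 5 (delete): buf='ok' undo_depth=3 redo_depth=0
After op 6 (type): buf='okabc' undo_depth=4 redo_depth=0
After op 7 (delete): buf='o' undo_depth=5 redo_depth=0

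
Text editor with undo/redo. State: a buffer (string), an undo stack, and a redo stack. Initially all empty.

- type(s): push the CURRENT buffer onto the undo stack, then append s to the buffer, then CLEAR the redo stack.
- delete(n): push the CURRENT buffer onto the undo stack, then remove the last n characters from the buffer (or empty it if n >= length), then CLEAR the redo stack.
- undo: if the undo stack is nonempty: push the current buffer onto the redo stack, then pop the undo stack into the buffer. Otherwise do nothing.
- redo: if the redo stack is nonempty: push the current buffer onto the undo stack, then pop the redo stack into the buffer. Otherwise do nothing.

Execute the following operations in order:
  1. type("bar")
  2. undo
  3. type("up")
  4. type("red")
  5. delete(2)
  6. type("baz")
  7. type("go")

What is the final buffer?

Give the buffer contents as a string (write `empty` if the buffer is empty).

After op 1 (type): buf='bar' undo_depth=1 redo_depth=0
After op 2 (undo): buf='(empty)' undo_depth=0 redo_depth=1
After op 3 (type): buf='up' undo_depth=1 redo_depth=0
After op 4 (type): buf='upred' undo_depth=2 redo_depth=0
After op 5 (delete): buf='upr' undo_depth=3 redo_depth=0
After op 6 (type): buf='uprbaz' undo_depth=4 redo_depth=0
After op 7 (type): buf='uprbazgo' undo_depth=5 redo_depth=0

Answer: uprbazgo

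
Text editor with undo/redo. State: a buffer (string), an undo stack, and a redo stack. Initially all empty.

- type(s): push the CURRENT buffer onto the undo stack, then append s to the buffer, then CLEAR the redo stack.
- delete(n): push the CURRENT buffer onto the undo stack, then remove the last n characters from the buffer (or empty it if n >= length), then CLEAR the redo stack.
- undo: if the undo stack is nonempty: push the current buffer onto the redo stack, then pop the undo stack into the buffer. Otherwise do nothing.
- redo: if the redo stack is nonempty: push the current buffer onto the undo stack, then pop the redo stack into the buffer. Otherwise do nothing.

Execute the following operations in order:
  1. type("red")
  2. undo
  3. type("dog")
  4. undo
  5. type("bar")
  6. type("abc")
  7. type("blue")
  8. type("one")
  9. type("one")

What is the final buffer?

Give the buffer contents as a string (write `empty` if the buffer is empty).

After op 1 (type): buf='red' undo_depth=1 redo_depth=0
After op 2 (undo): buf='(empty)' undo_depth=0 redo_depth=1
After op 3 (type): buf='dog' undo_depth=1 redo_depth=0
After op 4 (undo): buf='(empty)' undo_depth=0 redo_depth=1
After op 5 (type): buf='bar' undo_depth=1 redo_depth=0
After op 6 (type): buf='barabc' undo_depth=2 redo_depth=0
After op 7 (type): buf='barabcblue' undo_depth=3 redo_depth=0
After op 8 (type): buf='barabcblueone' undo_depth=4 redo_depth=0
After op 9 (type): buf='barabcblueoneone' undo_depth=5 redo_depth=0

Answer: barabcblueoneone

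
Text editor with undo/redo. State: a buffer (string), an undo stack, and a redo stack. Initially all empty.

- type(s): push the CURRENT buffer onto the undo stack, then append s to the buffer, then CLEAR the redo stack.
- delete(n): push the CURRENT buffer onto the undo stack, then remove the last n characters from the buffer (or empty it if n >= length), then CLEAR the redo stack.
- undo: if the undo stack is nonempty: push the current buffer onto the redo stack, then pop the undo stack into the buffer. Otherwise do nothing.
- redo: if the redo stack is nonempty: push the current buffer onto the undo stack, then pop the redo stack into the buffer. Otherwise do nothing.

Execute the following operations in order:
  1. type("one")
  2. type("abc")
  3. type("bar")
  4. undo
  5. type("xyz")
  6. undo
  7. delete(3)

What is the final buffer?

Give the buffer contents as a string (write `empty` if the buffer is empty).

After op 1 (type): buf='one' undo_depth=1 redo_depth=0
After op 2 (type): buf='oneabc' undo_depth=2 redo_depth=0
After op 3 (type): buf='oneabcbar' undo_depth=3 redo_depth=0
After op 4 (undo): buf='oneabc' undo_depth=2 redo_depth=1
After op 5 (type): buf='oneabcxyz' undo_depth=3 redo_depth=0
After op 6 (undo): buf='oneabc' undo_depth=2 redo_depth=1
After op 7 (delete): buf='one' undo_depth=3 redo_depth=0

Answer: one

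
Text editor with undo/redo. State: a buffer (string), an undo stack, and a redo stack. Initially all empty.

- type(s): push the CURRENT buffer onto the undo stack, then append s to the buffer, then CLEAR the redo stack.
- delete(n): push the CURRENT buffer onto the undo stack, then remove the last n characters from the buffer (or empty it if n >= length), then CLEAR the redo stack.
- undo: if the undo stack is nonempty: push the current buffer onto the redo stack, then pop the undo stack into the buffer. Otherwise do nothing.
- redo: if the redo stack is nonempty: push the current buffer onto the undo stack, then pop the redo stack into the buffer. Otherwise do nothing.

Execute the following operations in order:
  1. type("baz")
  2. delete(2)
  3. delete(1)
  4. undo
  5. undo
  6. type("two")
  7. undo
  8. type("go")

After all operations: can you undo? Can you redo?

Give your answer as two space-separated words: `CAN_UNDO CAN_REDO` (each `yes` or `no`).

After op 1 (type): buf='baz' undo_depth=1 redo_depth=0
After op 2 (delete): buf='b' undo_depth=2 redo_depth=0
After op 3 (delete): buf='(empty)' undo_depth=3 redo_depth=0
After op 4 (undo): buf='b' undo_depth=2 redo_depth=1
After op 5 (undo): buf='baz' undo_depth=1 redo_depth=2
After op 6 (type): buf='baztwo' undo_depth=2 redo_depth=0
After op 7 (undo): buf='baz' undo_depth=1 redo_depth=1
After op 8 (type): buf='bazgo' undo_depth=2 redo_depth=0

Answer: yes no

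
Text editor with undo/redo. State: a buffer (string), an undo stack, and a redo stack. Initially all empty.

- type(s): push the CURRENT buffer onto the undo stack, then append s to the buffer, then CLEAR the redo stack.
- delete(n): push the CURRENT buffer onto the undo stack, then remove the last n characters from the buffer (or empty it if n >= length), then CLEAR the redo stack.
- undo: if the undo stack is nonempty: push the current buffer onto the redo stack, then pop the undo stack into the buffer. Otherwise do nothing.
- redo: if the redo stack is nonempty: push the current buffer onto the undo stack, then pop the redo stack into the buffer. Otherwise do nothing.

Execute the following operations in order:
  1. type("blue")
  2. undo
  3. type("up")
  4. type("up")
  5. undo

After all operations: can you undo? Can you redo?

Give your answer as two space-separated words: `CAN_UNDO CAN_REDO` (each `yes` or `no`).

Answer: yes yes

Derivation:
After op 1 (type): buf='blue' undo_depth=1 redo_depth=0
After op 2 (undo): buf='(empty)' undo_depth=0 redo_depth=1
After op 3 (type): buf='up' undo_depth=1 redo_depth=0
After op 4 (type): buf='upup' undo_depth=2 redo_depth=0
After op 5 (undo): buf='up' undo_depth=1 redo_depth=1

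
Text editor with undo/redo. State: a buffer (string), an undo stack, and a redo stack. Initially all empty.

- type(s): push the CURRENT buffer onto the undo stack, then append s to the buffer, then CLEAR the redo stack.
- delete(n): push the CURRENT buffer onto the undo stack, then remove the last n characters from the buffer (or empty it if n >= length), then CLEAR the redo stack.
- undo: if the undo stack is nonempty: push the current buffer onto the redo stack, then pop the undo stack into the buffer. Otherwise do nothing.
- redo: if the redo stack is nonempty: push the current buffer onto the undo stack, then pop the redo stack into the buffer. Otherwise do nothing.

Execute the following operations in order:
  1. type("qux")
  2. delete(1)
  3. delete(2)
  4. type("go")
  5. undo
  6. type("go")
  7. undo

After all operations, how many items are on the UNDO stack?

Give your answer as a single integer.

After op 1 (type): buf='qux' undo_depth=1 redo_depth=0
After op 2 (delete): buf='qu' undo_depth=2 redo_depth=0
After op 3 (delete): buf='(empty)' undo_depth=3 redo_depth=0
After op 4 (type): buf='go' undo_depth=4 redo_depth=0
After op 5 (undo): buf='(empty)' undo_depth=3 redo_depth=1
After op 6 (type): buf='go' undo_depth=4 redo_depth=0
After op 7 (undo): buf='(empty)' undo_depth=3 redo_depth=1

Answer: 3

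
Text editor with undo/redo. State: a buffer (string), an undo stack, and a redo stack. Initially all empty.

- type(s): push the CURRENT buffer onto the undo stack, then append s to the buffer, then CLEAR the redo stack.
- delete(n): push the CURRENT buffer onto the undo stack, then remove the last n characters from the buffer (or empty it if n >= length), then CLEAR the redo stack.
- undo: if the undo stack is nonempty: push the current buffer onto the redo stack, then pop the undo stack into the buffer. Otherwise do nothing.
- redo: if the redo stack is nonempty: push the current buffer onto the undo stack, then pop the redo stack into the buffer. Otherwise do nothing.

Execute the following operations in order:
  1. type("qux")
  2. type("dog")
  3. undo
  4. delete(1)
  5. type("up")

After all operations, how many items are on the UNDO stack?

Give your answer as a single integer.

After op 1 (type): buf='qux' undo_depth=1 redo_depth=0
After op 2 (type): buf='quxdog' undo_depth=2 redo_depth=0
After op 3 (undo): buf='qux' undo_depth=1 redo_depth=1
After op 4 (delete): buf='qu' undo_depth=2 redo_depth=0
After op 5 (type): buf='quup' undo_depth=3 redo_depth=0

Answer: 3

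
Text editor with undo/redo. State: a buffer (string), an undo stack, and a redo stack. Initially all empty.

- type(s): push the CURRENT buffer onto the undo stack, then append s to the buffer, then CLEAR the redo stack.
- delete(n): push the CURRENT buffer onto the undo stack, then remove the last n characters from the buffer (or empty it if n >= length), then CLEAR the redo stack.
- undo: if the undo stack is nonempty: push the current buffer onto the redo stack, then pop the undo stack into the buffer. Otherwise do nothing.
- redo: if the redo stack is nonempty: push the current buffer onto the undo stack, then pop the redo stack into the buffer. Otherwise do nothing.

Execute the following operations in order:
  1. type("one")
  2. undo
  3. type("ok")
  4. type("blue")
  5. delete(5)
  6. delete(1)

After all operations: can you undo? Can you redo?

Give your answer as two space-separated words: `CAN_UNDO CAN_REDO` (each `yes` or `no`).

Answer: yes no

Derivation:
After op 1 (type): buf='one' undo_depth=1 redo_depth=0
After op 2 (undo): buf='(empty)' undo_depth=0 redo_depth=1
After op 3 (type): buf='ok' undo_depth=1 redo_depth=0
After op 4 (type): buf='okblue' undo_depth=2 redo_depth=0
After op 5 (delete): buf='o' undo_depth=3 redo_depth=0
After op 6 (delete): buf='(empty)' undo_depth=4 redo_depth=0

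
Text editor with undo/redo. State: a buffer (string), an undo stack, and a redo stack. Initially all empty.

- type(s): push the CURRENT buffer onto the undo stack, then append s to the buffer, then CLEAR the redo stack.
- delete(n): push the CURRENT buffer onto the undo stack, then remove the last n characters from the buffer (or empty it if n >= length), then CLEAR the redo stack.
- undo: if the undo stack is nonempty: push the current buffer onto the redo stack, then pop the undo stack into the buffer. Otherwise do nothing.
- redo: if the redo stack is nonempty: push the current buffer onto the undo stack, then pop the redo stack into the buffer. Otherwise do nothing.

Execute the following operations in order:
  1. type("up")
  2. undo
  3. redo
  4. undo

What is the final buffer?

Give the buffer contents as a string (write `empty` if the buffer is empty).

Answer: empty

Derivation:
After op 1 (type): buf='up' undo_depth=1 redo_depth=0
After op 2 (undo): buf='(empty)' undo_depth=0 redo_depth=1
After op 3 (redo): buf='up' undo_depth=1 redo_depth=0
After op 4 (undo): buf='(empty)' undo_depth=0 redo_depth=1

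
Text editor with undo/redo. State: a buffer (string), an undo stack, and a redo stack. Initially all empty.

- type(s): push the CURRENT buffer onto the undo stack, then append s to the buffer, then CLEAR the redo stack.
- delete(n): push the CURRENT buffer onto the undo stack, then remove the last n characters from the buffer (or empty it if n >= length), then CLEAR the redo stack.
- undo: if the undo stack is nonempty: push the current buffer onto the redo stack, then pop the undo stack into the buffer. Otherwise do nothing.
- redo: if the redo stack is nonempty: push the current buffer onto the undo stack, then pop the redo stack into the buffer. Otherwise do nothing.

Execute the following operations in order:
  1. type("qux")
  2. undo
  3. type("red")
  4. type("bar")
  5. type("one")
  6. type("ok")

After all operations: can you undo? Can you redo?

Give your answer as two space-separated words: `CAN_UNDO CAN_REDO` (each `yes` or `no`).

Answer: yes no

Derivation:
After op 1 (type): buf='qux' undo_depth=1 redo_depth=0
After op 2 (undo): buf='(empty)' undo_depth=0 redo_depth=1
After op 3 (type): buf='red' undo_depth=1 redo_depth=0
After op 4 (type): buf='redbar' undo_depth=2 redo_depth=0
After op 5 (type): buf='redbarone' undo_depth=3 redo_depth=0
After op 6 (type): buf='redbaroneok' undo_depth=4 redo_depth=0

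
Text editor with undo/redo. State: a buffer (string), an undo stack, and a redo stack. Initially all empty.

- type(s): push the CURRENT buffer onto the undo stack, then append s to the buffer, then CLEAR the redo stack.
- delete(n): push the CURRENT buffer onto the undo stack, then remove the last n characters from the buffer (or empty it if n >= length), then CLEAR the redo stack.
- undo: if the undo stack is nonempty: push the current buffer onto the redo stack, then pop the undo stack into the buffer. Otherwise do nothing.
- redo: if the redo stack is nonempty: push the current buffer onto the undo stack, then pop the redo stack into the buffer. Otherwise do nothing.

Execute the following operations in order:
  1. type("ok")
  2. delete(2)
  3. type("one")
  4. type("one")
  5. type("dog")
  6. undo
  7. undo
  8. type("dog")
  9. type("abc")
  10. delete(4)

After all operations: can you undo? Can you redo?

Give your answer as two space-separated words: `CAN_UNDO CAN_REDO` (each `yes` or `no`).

After op 1 (type): buf='ok' undo_depth=1 redo_depth=0
After op 2 (delete): buf='(empty)' undo_depth=2 redo_depth=0
After op 3 (type): buf='one' undo_depth=3 redo_depth=0
After op 4 (type): buf='oneone' undo_depth=4 redo_depth=0
After op 5 (type): buf='oneonedog' undo_depth=5 redo_depth=0
After op 6 (undo): buf='oneone' undo_depth=4 redo_depth=1
After op 7 (undo): buf='one' undo_depth=3 redo_depth=2
After op 8 (type): buf='onedog' undo_depth=4 redo_depth=0
After op 9 (type): buf='onedogabc' undo_depth=5 redo_depth=0
After op 10 (delete): buf='onedo' undo_depth=6 redo_depth=0

Answer: yes no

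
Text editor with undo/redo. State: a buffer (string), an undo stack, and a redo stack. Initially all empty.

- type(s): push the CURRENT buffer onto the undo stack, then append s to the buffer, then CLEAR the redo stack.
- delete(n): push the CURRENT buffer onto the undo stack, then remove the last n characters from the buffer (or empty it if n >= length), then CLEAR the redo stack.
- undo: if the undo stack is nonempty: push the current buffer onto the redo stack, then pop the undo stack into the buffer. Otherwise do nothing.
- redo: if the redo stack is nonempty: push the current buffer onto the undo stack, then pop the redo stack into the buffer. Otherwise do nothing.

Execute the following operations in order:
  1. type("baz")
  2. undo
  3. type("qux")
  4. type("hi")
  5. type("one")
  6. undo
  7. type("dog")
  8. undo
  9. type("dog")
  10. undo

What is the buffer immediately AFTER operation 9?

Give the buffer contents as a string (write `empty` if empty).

After op 1 (type): buf='baz' undo_depth=1 redo_depth=0
After op 2 (undo): buf='(empty)' undo_depth=0 redo_depth=1
After op 3 (type): buf='qux' undo_depth=1 redo_depth=0
After op 4 (type): buf='quxhi' undo_depth=2 redo_depth=0
After op 5 (type): buf='quxhione' undo_depth=3 redo_depth=0
After op 6 (undo): buf='quxhi' undo_depth=2 redo_depth=1
After op 7 (type): buf='quxhidog' undo_depth=3 redo_depth=0
After op 8 (undo): buf='quxhi' undo_depth=2 redo_depth=1
After op 9 (type): buf='quxhidog' undo_depth=3 redo_depth=0

Answer: quxhidog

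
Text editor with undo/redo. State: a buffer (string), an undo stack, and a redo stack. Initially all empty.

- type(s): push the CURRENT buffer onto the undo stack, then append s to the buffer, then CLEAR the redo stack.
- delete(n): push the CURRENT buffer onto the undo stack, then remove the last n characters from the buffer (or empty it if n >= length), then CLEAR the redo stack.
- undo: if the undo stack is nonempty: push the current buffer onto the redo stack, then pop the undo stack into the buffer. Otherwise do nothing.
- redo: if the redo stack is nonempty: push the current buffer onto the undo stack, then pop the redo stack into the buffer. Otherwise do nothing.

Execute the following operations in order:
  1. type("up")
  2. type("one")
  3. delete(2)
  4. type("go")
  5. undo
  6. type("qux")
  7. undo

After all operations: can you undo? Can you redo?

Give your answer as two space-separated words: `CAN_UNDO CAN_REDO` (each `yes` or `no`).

Answer: yes yes

Derivation:
After op 1 (type): buf='up' undo_depth=1 redo_depth=0
After op 2 (type): buf='upone' undo_depth=2 redo_depth=0
After op 3 (delete): buf='upo' undo_depth=3 redo_depth=0
After op 4 (type): buf='upogo' undo_depth=4 redo_depth=0
After op 5 (undo): buf='upo' undo_depth=3 redo_depth=1
After op 6 (type): buf='upoqux' undo_depth=4 redo_depth=0
After op 7 (undo): buf='upo' undo_depth=3 redo_depth=1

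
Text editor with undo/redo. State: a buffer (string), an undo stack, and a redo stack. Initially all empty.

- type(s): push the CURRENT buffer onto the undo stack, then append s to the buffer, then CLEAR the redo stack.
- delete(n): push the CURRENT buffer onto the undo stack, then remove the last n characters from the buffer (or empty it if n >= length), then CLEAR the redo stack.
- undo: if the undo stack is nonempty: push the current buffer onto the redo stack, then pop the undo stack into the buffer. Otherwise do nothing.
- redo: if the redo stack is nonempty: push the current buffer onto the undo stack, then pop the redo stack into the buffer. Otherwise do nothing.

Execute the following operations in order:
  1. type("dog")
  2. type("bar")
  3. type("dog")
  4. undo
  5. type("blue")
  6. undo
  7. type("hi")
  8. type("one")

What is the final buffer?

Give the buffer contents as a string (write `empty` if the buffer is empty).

Answer: dogbarhione

Derivation:
After op 1 (type): buf='dog' undo_depth=1 redo_depth=0
After op 2 (type): buf='dogbar' undo_depth=2 redo_depth=0
After op 3 (type): buf='dogbardog' undo_depth=3 redo_depth=0
After op 4 (undo): buf='dogbar' undo_depth=2 redo_depth=1
After op 5 (type): buf='dogbarblue' undo_depth=3 redo_depth=0
After op 6 (undo): buf='dogbar' undo_depth=2 redo_depth=1
After op 7 (type): buf='dogbarhi' undo_depth=3 redo_depth=0
After op 8 (type): buf='dogbarhione' undo_depth=4 redo_depth=0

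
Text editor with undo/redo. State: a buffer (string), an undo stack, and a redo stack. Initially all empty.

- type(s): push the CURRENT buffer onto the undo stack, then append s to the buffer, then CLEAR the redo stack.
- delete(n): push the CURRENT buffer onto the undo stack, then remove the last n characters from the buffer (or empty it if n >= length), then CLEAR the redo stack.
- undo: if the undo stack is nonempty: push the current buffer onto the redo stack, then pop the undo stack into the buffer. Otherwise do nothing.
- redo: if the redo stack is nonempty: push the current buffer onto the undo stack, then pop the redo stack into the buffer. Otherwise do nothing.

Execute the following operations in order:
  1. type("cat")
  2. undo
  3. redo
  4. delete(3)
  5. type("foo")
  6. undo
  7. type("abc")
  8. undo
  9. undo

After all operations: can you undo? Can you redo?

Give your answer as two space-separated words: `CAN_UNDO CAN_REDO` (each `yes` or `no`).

Answer: yes yes

Derivation:
After op 1 (type): buf='cat' undo_depth=1 redo_depth=0
After op 2 (undo): buf='(empty)' undo_depth=0 redo_depth=1
After op 3 (redo): buf='cat' undo_depth=1 redo_depth=0
After op 4 (delete): buf='(empty)' undo_depth=2 redo_depth=0
After op 5 (type): buf='foo' undo_depth=3 redo_depth=0
After op 6 (undo): buf='(empty)' undo_depth=2 redo_depth=1
After op 7 (type): buf='abc' undo_depth=3 redo_depth=0
After op 8 (undo): buf='(empty)' undo_depth=2 redo_depth=1
After op 9 (undo): buf='cat' undo_depth=1 redo_depth=2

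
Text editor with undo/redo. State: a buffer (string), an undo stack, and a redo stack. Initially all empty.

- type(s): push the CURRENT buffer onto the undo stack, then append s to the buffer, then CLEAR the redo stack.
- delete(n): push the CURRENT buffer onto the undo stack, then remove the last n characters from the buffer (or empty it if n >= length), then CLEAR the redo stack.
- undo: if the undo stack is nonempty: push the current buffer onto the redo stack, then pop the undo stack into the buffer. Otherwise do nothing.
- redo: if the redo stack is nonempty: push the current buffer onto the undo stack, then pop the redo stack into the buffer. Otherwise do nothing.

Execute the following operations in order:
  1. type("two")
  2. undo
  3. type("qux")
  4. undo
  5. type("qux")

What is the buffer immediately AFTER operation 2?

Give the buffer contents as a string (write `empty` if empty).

Answer: empty

Derivation:
After op 1 (type): buf='two' undo_depth=1 redo_depth=0
After op 2 (undo): buf='(empty)' undo_depth=0 redo_depth=1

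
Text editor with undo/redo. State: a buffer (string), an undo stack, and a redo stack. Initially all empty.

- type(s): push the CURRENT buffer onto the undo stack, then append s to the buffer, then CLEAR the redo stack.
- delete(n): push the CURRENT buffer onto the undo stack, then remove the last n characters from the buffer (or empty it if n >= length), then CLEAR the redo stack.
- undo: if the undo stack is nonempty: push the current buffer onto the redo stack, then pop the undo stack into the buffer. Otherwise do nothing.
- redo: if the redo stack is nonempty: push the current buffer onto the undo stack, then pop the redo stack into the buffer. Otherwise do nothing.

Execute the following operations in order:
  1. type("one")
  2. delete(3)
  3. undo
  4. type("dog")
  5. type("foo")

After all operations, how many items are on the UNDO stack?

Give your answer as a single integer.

After op 1 (type): buf='one' undo_depth=1 redo_depth=0
After op 2 (delete): buf='(empty)' undo_depth=2 redo_depth=0
After op 3 (undo): buf='one' undo_depth=1 redo_depth=1
After op 4 (type): buf='onedog' undo_depth=2 redo_depth=0
After op 5 (type): buf='onedogfoo' undo_depth=3 redo_depth=0

Answer: 3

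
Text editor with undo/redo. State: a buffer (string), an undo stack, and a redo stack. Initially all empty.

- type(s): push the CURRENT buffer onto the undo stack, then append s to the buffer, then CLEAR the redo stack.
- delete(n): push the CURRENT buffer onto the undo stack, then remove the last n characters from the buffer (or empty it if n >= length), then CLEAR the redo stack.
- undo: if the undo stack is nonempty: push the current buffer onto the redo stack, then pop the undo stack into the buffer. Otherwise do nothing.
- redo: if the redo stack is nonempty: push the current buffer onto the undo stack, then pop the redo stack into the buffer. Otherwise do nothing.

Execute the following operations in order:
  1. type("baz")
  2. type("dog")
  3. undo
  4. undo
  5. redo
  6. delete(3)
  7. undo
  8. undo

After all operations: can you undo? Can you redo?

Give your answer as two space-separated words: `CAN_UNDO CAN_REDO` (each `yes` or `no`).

After op 1 (type): buf='baz' undo_depth=1 redo_depth=0
After op 2 (type): buf='bazdog' undo_depth=2 redo_depth=0
After op 3 (undo): buf='baz' undo_depth=1 redo_depth=1
After op 4 (undo): buf='(empty)' undo_depth=0 redo_depth=2
After op 5 (redo): buf='baz' undo_depth=1 redo_depth=1
After op 6 (delete): buf='(empty)' undo_depth=2 redo_depth=0
After op 7 (undo): buf='baz' undo_depth=1 redo_depth=1
After op 8 (undo): buf='(empty)' undo_depth=0 redo_depth=2

Answer: no yes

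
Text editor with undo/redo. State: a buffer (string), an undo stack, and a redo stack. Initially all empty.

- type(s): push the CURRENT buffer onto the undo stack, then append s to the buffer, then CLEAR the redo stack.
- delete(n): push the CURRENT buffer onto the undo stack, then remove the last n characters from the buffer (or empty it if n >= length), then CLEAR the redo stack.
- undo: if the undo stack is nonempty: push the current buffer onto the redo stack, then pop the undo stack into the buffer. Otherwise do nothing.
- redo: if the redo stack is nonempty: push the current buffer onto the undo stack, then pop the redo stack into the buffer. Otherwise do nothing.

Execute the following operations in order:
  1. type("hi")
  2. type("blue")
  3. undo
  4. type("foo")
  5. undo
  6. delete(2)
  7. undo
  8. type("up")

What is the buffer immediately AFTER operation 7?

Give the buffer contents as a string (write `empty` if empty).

After op 1 (type): buf='hi' undo_depth=1 redo_depth=0
After op 2 (type): buf='hiblue' undo_depth=2 redo_depth=0
After op 3 (undo): buf='hi' undo_depth=1 redo_depth=1
After op 4 (type): buf='hifoo' undo_depth=2 redo_depth=0
After op 5 (undo): buf='hi' undo_depth=1 redo_depth=1
After op 6 (delete): buf='(empty)' undo_depth=2 redo_depth=0
After op 7 (undo): buf='hi' undo_depth=1 redo_depth=1

Answer: hi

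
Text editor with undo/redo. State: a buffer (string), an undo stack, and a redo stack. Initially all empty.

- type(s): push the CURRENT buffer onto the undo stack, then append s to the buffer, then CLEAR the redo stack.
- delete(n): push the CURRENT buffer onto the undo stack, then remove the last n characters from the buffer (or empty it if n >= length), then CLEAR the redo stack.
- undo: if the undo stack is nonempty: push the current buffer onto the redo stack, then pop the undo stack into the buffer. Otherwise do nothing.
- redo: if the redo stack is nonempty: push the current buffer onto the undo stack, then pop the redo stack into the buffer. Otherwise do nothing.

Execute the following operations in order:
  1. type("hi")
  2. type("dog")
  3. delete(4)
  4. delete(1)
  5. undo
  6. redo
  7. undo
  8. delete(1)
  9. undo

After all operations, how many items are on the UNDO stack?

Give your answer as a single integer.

Answer: 3

Derivation:
After op 1 (type): buf='hi' undo_depth=1 redo_depth=0
After op 2 (type): buf='hidog' undo_depth=2 redo_depth=0
After op 3 (delete): buf='h' undo_depth=3 redo_depth=0
After op 4 (delete): buf='(empty)' undo_depth=4 redo_depth=0
After op 5 (undo): buf='h' undo_depth=3 redo_depth=1
After op 6 (redo): buf='(empty)' undo_depth=4 redo_depth=0
After op 7 (undo): buf='h' undo_depth=3 redo_depth=1
After op 8 (delete): buf='(empty)' undo_depth=4 redo_depth=0
After op 9 (undo): buf='h' undo_depth=3 redo_depth=1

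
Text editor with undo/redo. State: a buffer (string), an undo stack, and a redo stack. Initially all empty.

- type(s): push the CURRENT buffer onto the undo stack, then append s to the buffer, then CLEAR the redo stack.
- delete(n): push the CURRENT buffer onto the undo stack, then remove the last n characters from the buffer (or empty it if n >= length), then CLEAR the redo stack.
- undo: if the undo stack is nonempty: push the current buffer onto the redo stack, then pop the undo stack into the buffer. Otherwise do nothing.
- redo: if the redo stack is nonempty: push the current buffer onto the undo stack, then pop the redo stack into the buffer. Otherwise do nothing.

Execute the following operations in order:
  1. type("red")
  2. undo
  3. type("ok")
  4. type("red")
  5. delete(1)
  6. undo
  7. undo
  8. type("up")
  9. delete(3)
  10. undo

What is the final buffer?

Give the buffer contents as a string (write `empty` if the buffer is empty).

Answer: okup

Derivation:
After op 1 (type): buf='red' undo_depth=1 redo_depth=0
After op 2 (undo): buf='(empty)' undo_depth=0 redo_depth=1
After op 3 (type): buf='ok' undo_depth=1 redo_depth=0
After op 4 (type): buf='okred' undo_depth=2 redo_depth=0
After op 5 (delete): buf='okre' undo_depth=3 redo_depth=0
After op 6 (undo): buf='okred' undo_depth=2 redo_depth=1
After op 7 (undo): buf='ok' undo_depth=1 redo_depth=2
After op 8 (type): buf='okup' undo_depth=2 redo_depth=0
After op 9 (delete): buf='o' undo_depth=3 redo_depth=0
After op 10 (undo): buf='okup' undo_depth=2 redo_depth=1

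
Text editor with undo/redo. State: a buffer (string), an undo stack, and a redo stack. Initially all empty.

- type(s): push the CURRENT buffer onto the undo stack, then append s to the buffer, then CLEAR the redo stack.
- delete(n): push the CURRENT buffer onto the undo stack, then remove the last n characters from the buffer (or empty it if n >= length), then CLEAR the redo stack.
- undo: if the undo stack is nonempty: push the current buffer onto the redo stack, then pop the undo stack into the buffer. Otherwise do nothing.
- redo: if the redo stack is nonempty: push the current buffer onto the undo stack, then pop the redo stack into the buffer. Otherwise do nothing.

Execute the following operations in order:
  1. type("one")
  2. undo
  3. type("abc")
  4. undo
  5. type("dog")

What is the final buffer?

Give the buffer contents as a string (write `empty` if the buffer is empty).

Answer: dog

Derivation:
After op 1 (type): buf='one' undo_depth=1 redo_depth=0
After op 2 (undo): buf='(empty)' undo_depth=0 redo_depth=1
After op 3 (type): buf='abc' undo_depth=1 redo_depth=0
After op 4 (undo): buf='(empty)' undo_depth=0 redo_depth=1
After op 5 (type): buf='dog' undo_depth=1 redo_depth=0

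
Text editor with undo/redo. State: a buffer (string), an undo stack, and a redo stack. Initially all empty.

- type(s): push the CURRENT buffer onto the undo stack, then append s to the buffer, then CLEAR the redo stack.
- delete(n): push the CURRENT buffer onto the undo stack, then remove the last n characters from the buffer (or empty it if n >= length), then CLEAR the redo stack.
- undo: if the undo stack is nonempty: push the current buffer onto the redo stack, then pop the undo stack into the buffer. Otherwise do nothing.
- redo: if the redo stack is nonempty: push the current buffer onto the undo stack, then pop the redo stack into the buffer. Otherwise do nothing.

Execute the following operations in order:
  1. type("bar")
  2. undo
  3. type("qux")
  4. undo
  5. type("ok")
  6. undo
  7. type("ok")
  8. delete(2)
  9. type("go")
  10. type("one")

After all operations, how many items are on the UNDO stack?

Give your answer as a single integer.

Answer: 4

Derivation:
After op 1 (type): buf='bar' undo_depth=1 redo_depth=0
After op 2 (undo): buf='(empty)' undo_depth=0 redo_depth=1
After op 3 (type): buf='qux' undo_depth=1 redo_depth=0
After op 4 (undo): buf='(empty)' undo_depth=0 redo_depth=1
After op 5 (type): buf='ok' undo_depth=1 redo_depth=0
After op 6 (undo): buf='(empty)' undo_depth=0 redo_depth=1
After op 7 (type): buf='ok' undo_depth=1 redo_depth=0
After op 8 (delete): buf='(empty)' undo_depth=2 redo_depth=0
After op 9 (type): buf='go' undo_depth=3 redo_depth=0
After op 10 (type): buf='goone' undo_depth=4 redo_depth=0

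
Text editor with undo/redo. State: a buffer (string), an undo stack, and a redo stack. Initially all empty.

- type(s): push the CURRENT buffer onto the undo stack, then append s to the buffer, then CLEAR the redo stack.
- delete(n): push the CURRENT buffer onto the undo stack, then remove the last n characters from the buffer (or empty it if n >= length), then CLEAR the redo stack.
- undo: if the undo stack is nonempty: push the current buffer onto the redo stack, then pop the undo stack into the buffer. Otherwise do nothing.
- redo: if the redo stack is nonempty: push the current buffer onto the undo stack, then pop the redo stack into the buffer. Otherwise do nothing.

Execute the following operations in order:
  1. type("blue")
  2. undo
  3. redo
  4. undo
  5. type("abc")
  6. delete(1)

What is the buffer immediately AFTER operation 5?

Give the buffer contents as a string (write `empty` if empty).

Answer: abc

Derivation:
After op 1 (type): buf='blue' undo_depth=1 redo_depth=0
After op 2 (undo): buf='(empty)' undo_depth=0 redo_depth=1
After op 3 (redo): buf='blue' undo_depth=1 redo_depth=0
After op 4 (undo): buf='(empty)' undo_depth=0 redo_depth=1
After op 5 (type): buf='abc' undo_depth=1 redo_depth=0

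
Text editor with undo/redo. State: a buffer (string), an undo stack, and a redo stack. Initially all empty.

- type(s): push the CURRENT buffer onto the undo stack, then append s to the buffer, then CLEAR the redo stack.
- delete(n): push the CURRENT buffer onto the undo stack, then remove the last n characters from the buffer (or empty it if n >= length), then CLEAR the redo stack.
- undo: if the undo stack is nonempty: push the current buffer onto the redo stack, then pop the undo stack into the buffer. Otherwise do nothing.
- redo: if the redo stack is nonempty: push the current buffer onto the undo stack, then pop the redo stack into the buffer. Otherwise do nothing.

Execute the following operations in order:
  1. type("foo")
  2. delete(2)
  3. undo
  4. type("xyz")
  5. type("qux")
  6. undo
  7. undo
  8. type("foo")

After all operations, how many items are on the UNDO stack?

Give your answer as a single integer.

Answer: 2

Derivation:
After op 1 (type): buf='foo' undo_depth=1 redo_depth=0
After op 2 (delete): buf='f' undo_depth=2 redo_depth=0
After op 3 (undo): buf='foo' undo_depth=1 redo_depth=1
After op 4 (type): buf='fooxyz' undo_depth=2 redo_depth=0
After op 5 (type): buf='fooxyzqux' undo_depth=3 redo_depth=0
After op 6 (undo): buf='fooxyz' undo_depth=2 redo_depth=1
After op 7 (undo): buf='foo' undo_depth=1 redo_depth=2
After op 8 (type): buf='foofoo' undo_depth=2 redo_depth=0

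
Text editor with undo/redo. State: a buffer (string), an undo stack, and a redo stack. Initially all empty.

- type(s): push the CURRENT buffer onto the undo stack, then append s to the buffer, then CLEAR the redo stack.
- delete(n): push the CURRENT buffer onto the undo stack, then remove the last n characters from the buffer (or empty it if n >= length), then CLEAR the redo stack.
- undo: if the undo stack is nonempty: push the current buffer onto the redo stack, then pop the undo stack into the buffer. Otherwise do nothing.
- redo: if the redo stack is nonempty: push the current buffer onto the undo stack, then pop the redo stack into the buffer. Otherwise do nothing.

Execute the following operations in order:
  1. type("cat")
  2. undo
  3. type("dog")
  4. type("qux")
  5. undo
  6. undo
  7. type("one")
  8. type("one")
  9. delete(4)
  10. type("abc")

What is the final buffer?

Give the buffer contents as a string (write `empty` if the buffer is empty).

Answer: onabc

Derivation:
After op 1 (type): buf='cat' undo_depth=1 redo_depth=0
After op 2 (undo): buf='(empty)' undo_depth=0 redo_depth=1
After op 3 (type): buf='dog' undo_depth=1 redo_depth=0
After op 4 (type): buf='dogqux' undo_depth=2 redo_depth=0
After op 5 (undo): buf='dog' undo_depth=1 redo_depth=1
After op 6 (undo): buf='(empty)' undo_depth=0 redo_depth=2
After op 7 (type): buf='one' undo_depth=1 redo_depth=0
After op 8 (type): buf='oneone' undo_depth=2 redo_depth=0
After op 9 (delete): buf='on' undo_depth=3 redo_depth=0
After op 10 (type): buf='onabc' undo_depth=4 redo_depth=0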